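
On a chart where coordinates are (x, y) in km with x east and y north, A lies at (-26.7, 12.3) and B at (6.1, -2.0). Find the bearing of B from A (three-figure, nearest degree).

114°

Δeast = 6.1 − -26.7 = 32.80; Δnorth = -2.0 − 12.3 = -14.30.
Bearing = atan2(Δeast, Δnorth) mod 360° = 113.56° ≈ 114°.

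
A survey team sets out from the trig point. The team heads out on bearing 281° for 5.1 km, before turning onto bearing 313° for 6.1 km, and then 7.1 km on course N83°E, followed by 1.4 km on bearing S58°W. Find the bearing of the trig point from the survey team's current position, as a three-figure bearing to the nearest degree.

Leg 1 (281°, 5.1 km): east 5.1 sin 281° = -5.01, north 5.1 cos 281° = 0.97
Leg 2 (313°, 6.1 km): east 6.1 sin 313° = -4.46, north 6.1 cos 313° = 4.16
Leg 3 (N83°E, 7.1 km): east 7.1 sin 83° = 7.05, north 7.1 cos 83° = 0.87
Leg 4 (S58°W, 1.4 km): east 1.4 sin 238° = -1.19, north 1.4 cos 238° = -0.74
Net displacement: -3.61 east, 5.26 north. Direction back to start is (3.61, -5.26): bearing = atan2(3.61, -5.26) mod 360° = 145.54° ≈ 146°.

146°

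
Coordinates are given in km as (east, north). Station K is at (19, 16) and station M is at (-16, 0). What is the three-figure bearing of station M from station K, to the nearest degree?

245°

Δeast = -16 − 19 = -35.00; Δnorth = 0 − 16 = -16.00.
Bearing = atan2(Δeast, Δnorth) mod 360° = 245.43° ≈ 245°.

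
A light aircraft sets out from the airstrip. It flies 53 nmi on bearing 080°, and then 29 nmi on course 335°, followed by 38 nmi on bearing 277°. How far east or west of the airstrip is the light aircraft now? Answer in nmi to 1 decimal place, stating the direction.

2.2 nmi east

Leg 1 (080°, 53 nmi): east 53 sin 80° = 52.19, north 53 cos 80° = 9.20
Leg 2 (335°, 29 nmi): east 29 sin 335° = -12.26, north 29 cos 335° = 26.28
Leg 3 (277°, 38 nmi): east 38 sin 277° = -37.72, north 38 cos 277° = 4.63
Net east component: 2.22 nmi.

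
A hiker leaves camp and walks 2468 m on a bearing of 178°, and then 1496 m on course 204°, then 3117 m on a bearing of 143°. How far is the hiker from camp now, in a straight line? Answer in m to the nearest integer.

6466 m

Leg 1 (178°, 2468 m): east 2468 sin 178° = 86.13, north 2468 cos 178° = -2466.50
Leg 2 (204°, 1496 m): east 1496 sin 204° = -608.48, north 1496 cos 204° = -1366.66
Leg 3 (143°, 3117 m): east 3117 sin 143° = 1875.86, north 3117 cos 143° = -2489.35
Net: 1353.51 east, -6322.51 north. Distance = √((1353.51)² + (-6322.51)²) = 6465.763 m.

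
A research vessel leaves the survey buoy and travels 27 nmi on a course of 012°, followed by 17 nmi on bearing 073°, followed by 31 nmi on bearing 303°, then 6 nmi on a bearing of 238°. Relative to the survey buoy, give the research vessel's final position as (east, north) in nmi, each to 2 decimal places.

(-9.22, 45.08)

Leg 1 (012°, 27 nmi): east 27 sin 12° = 5.61, north 27 cos 12° = 26.41
Leg 2 (073°, 17 nmi): east 17 sin 73° = 16.26, north 17 cos 73° = 4.97
Leg 3 (303°, 31 nmi): east 31 sin 303° = -26.00, north 31 cos 303° = 16.88
Leg 4 (238°, 6 nmi): east 6 sin 238° = -5.09, north 6 cos 238° = -3.18
Summing: -9.22 nmi east, 45.08 nmi north → (-9.22, 45.08).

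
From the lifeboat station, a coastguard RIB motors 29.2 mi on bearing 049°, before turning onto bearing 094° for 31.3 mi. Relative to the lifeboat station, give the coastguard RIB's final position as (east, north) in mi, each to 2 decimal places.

(53.26, 16.97)

Leg 1 (049°, 29.2 mi): east 29.2 sin 49° = 22.04, north 29.2 cos 49° = 19.16
Leg 2 (094°, 31.3 mi): east 31.3 sin 94° = 31.22, north 31.3 cos 94° = -2.18
Summing: 53.26 mi east, 16.97 mi north → (53.26, 16.97).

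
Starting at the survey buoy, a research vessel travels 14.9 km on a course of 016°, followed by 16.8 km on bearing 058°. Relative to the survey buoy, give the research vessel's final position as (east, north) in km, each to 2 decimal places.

Leg 1 (016°, 14.9 km): east 14.9 sin 16° = 4.11, north 14.9 cos 16° = 14.32
Leg 2 (058°, 16.8 km): east 16.8 sin 58° = 14.25, north 16.8 cos 58° = 8.90
Summing: 18.35 km east, 23.23 km north → (18.35, 23.23).

(18.35, 23.23)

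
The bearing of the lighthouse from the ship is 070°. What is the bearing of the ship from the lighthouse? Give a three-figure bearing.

250°

Back-bearing = 070° + 180° = 250°.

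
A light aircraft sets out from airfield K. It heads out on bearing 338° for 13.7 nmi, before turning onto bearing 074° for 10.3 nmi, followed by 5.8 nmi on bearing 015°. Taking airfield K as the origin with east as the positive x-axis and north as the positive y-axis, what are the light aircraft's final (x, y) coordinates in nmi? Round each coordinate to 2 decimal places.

Leg 1 (338°, 13.7 nmi): east 13.7 sin 338° = -5.13, north 13.7 cos 338° = 12.70
Leg 2 (074°, 10.3 nmi): east 10.3 sin 74° = 9.90, north 10.3 cos 74° = 2.84
Leg 3 (015°, 5.8 nmi): east 5.8 sin 15° = 1.50, north 5.8 cos 15° = 5.60
Summing: 6.27 nmi east, 21.14 nmi north → (6.27, 21.14).

(6.27, 21.14)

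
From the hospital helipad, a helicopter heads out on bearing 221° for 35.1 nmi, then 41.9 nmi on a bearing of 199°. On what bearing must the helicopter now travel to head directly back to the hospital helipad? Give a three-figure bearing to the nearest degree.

029°

Leg 1 (221°, 35.1 nmi): east 35.1 sin 221° = -23.03, north 35.1 cos 221° = -26.49
Leg 2 (199°, 41.9 nmi): east 41.9 sin 199° = -13.64, north 41.9 cos 199° = -39.62
Net displacement: -36.67 east, -66.11 north. Direction back to start is (36.67, 66.11): bearing = atan2(36.67, 66.11) mod 360° = 29.02° ≈ 029°.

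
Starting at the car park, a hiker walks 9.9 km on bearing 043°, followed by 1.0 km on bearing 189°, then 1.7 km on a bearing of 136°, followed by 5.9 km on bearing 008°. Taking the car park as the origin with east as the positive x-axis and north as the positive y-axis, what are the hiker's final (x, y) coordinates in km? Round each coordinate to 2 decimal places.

Leg 1 (043°, 9.9 km): east 9.9 sin 43° = 6.75, north 9.9 cos 43° = 7.24
Leg 2 (189°, 1.0 km): east 1.0 sin 189° = -0.16, north 1.0 cos 189° = -0.99
Leg 3 (136°, 1.7 km): east 1.7 sin 136° = 1.18, north 1.7 cos 136° = -1.22
Leg 4 (008°, 5.9 km): east 5.9 sin 8° = 0.82, north 5.9 cos 8° = 5.84
Summing: 8.60 km east, 10.87 km north → (8.60, 10.87).

(8.60, 10.87)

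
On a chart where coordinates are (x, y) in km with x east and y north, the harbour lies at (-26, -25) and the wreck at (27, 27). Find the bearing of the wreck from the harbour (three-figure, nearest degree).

046°

Δeast = 27 − -26 = 53.00; Δnorth = 27 − -25 = 52.00.
Bearing = atan2(Δeast, Δnorth) mod 360° = 45.55° ≈ 046°.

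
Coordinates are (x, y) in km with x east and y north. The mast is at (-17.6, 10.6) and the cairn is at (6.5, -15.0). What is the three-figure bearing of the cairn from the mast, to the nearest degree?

Δeast = 6.5 − -17.6 = 24.10; Δnorth = -15.0 − 10.6 = -25.60.
Bearing = atan2(Δeast, Δnorth) mod 360° = 136.73° ≈ 137°.

137°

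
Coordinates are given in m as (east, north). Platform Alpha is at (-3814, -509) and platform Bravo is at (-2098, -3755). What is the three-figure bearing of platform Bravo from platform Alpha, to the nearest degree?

152°

Δeast = -2098 − -3814 = 1716.00; Δnorth = -3755 − -509 = -3246.00.
Bearing = atan2(Δeast, Δnorth) mod 360° = 152.14° ≈ 152°.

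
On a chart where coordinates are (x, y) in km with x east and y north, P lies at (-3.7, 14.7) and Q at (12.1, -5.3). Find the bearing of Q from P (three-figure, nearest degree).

Δeast = 12.1 − -3.7 = 15.80; Δnorth = -5.3 − 14.7 = -20.00.
Bearing = atan2(Δeast, Δnorth) mod 360° = 141.69° ≈ 142°.

142°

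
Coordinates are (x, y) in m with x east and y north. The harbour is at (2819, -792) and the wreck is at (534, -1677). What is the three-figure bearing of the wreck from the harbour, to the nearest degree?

Δeast = 534 − 2819 = -2285.00; Δnorth = -1677 − -792 = -885.00.
Bearing = atan2(Δeast, Δnorth) mod 360° = 248.83° ≈ 249°.

249°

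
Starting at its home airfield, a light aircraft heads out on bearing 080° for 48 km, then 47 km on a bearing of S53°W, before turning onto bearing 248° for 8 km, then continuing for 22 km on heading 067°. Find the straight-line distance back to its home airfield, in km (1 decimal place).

Leg 1 (080°, 48 km): east 48 sin 80° = 47.27, north 48 cos 80° = 8.34
Leg 2 (S53°W, 47 km): east 47 sin 233° = -37.54, north 47 cos 233° = -28.29
Leg 3 (248°, 8 km): east 8 sin 248° = -7.42, north 8 cos 248° = -3.00
Leg 4 (067°, 22 km): east 22 sin 67° = 20.25, north 22 cos 67° = 8.60
Net: 22.57 east, -14.35 north. Distance = √((22.57)² + (-14.35)²) = 26.745 km.

26.7 km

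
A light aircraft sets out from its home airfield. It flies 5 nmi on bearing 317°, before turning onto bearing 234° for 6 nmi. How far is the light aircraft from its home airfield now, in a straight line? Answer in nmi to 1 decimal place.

8.3 nmi

Leg 1 (317°, 5 nmi): east 5 sin 317° = -3.41, north 5 cos 317° = 3.66
Leg 2 (234°, 6 nmi): east 6 sin 234° = -4.85, north 6 cos 234° = -3.53
Net: -8.26 east, 0.13 north. Distance = √((-8.26)² + (0.13)²) = 8.265 nmi.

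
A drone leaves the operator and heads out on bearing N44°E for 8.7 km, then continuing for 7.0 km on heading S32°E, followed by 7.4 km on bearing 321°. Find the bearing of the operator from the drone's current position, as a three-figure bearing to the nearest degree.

220°

Leg 1 (N44°E, 8.7 km): east 8.7 sin 44° = 6.04, north 8.7 cos 44° = 6.26
Leg 2 (S32°E, 7.0 km): east 7.0 sin 148° = 3.71, north 7.0 cos 148° = -5.94
Leg 3 (321°, 7.4 km): east 7.4 sin 321° = -4.66, north 7.4 cos 321° = 5.75
Net displacement: 5.10 east, 6.07 north. Direction back to start is (-5.10, -6.07): bearing = atan2(-5.10, -6.07) mod 360° = 220.00° ≈ 220°.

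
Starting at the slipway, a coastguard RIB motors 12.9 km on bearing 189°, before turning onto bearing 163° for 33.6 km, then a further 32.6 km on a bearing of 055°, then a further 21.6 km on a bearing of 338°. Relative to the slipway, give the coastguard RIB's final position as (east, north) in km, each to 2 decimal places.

(26.42, -6.15)

Leg 1 (189°, 12.9 km): east 12.9 sin 189° = -2.02, north 12.9 cos 189° = -12.74
Leg 2 (163°, 33.6 km): east 33.6 sin 163° = 9.82, north 33.6 cos 163° = -32.13
Leg 3 (055°, 32.6 km): east 32.6 sin 55° = 26.70, north 32.6 cos 55° = 18.70
Leg 4 (338°, 21.6 km): east 21.6 sin 338° = -8.09, north 21.6 cos 338° = 20.03
Summing: 26.42 km east, -6.15 km north → (26.42, -6.15).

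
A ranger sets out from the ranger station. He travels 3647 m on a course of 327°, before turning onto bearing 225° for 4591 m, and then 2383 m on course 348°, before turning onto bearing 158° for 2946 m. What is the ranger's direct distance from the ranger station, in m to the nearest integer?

Leg 1 (327°, 3647 m): east 3647 sin 327° = -1986.30, north 3647 cos 327° = 3058.63
Leg 2 (225°, 4591 m): east 4591 sin 225° = -3246.33, north 4591 cos 225° = -3246.33
Leg 3 (348°, 2383 m): east 2383 sin 348° = -495.45, north 2383 cos 348° = 2330.93
Leg 4 (158°, 2946 m): east 2946 sin 158° = 1103.59, north 2946 cos 158° = -2731.48
Net: -4624.49 east, -588.25 north. Distance = √((-4624.49)² + (-588.25)²) = 4661.752 m.

4662 m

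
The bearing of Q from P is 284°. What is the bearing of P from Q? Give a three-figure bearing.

104°

Back-bearing = 284° − 180° = 104°.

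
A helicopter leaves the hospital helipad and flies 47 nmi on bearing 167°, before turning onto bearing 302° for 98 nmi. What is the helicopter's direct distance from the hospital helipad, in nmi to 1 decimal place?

72.8 nmi

Leg 1 (167°, 47 nmi): east 47 sin 167° = 10.57, north 47 cos 167° = -45.80
Leg 2 (302°, 98 nmi): east 98 sin 302° = -83.11, north 98 cos 302° = 51.93
Net: -72.54 east, 6.14 north. Distance = √((-72.54)² + (6.14)²) = 72.795 nmi.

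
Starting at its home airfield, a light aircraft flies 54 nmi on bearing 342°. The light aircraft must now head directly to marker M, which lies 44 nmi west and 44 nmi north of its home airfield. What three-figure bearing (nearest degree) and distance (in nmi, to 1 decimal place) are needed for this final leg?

Leg 1 (342°, 54 nmi): east 54 sin 342° = -16.69, north 54 cos 342° = 51.36
Current position: (-16.69, 51.36). Target: (-44, 44). Remaining: Δeast = -27.31, Δnorth = -7.36.
Bearing = atan2(-27.31, -7.36) mod 360° = 254.92°; distance = √((-27.31)² + (-7.36)²) = 28.287 nmi.

255°, 28.3 nmi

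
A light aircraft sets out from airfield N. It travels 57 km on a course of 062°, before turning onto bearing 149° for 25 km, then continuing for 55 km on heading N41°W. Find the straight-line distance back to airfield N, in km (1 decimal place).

54.1 km

Leg 1 (062°, 57 km): east 57 sin 62° = 50.33, north 57 cos 62° = 26.76
Leg 2 (149°, 25 km): east 25 sin 149° = 12.88, north 25 cos 149° = -21.43
Leg 3 (N41°W, 55 km): east 55 sin 319° = -36.08, north 55 cos 319° = 41.51
Net: 27.12 east, 46.84 north. Distance = √((27.12)² + (46.84)²) = 54.125 km.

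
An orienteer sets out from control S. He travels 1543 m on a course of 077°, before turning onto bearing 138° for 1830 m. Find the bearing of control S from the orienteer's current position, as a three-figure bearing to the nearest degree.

290°

Leg 1 (077°, 1543 m): east 1543 sin 77° = 1503.45, north 1543 cos 77° = 347.10
Leg 2 (138°, 1830 m): east 1830 sin 138° = 1224.51, north 1830 cos 138° = -1359.96
Net displacement: 2727.96 east, -1012.86 north. Direction back to start is (-2727.96, 1012.86): bearing = atan2(-2727.96, 1012.86) mod 360° = 290.37° ≈ 290°.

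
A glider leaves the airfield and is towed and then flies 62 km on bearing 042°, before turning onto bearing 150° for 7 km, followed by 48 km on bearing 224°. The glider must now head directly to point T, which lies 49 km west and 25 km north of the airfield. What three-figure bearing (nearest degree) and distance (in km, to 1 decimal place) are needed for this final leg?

Leg 1 (042°, 62 km): east 62 sin 42° = 41.49, north 62 cos 42° = 46.07
Leg 2 (150°, 7 km): east 7 sin 150° = 3.50, north 7 cos 150° = -6.06
Leg 3 (224°, 48 km): east 48 sin 224° = -33.34, north 48 cos 224° = -34.53
Current position: (11.64, 5.48). Target: (-49, 25). Remaining: Δeast = -60.64, Δnorth = 19.52.
Bearing = atan2(-60.64, 19.52) mod 360° = 287.84°; distance = √((-60.64)² + (19.52)²) = 63.705 km.

288°, 63.7 km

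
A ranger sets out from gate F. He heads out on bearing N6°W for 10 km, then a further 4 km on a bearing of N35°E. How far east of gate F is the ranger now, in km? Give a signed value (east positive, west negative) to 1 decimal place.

Leg 1 (N6°W, 10 km): east 10 sin 354° = -1.05, north 10 cos 354° = 9.95
Leg 2 (N35°E, 4 km): east 4 sin 35° = 2.29, north 4 cos 35° = 3.28
Net east component: 1.25 km.

1.2 km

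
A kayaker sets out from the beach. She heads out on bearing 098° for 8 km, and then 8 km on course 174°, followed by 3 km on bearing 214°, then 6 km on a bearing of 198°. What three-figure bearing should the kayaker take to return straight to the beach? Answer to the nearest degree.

343°

Leg 1 (098°, 8 km): east 8 sin 98° = 7.92, north 8 cos 98° = -1.11
Leg 2 (174°, 8 km): east 8 sin 174° = 0.84, north 8 cos 174° = -7.96
Leg 3 (214°, 3 km): east 3 sin 214° = -1.68, north 3 cos 214° = -2.49
Leg 4 (198°, 6 km): east 6 sin 198° = -1.85, north 6 cos 198° = -5.71
Net displacement: 5.23 east, -17.26 north. Direction back to start is (-5.23, 17.26): bearing = atan2(-5.23, 17.26) mod 360° = 343.16° ≈ 343°.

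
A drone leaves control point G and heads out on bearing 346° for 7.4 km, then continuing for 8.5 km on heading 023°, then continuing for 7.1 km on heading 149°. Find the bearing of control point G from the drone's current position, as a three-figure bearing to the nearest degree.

210°

Leg 1 (346°, 7.4 km): east 7.4 sin 346° = -1.79, north 7.4 cos 346° = 7.18
Leg 2 (023°, 8.5 km): east 8.5 sin 23° = 3.32, north 8.5 cos 23° = 7.82
Leg 3 (149°, 7.1 km): east 7.1 sin 149° = 3.66, north 7.1 cos 149° = -6.09
Net displacement: 5.19 east, 8.92 north. Direction back to start is (-5.19, -8.92): bearing = atan2(-5.19, -8.92) mod 360° = 210.19° ≈ 210°.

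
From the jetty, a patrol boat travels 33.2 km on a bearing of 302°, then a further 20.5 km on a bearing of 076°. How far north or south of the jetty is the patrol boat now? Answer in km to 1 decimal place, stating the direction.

Leg 1 (302°, 33.2 km): east 33.2 sin 302° = -28.16, north 33.2 cos 302° = 17.59
Leg 2 (076°, 20.5 km): east 20.5 sin 76° = 19.89, north 20.5 cos 76° = 4.96
Net north component: 22.55 km.

22.6 km north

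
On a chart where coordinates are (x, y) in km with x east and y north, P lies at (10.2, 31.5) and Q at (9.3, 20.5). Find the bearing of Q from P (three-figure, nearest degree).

185°

Δeast = 9.3 − 10.2 = -0.90; Δnorth = 20.5 − 31.5 = -11.00.
Bearing = atan2(Δeast, Δnorth) mod 360° = 184.68° ≈ 185°.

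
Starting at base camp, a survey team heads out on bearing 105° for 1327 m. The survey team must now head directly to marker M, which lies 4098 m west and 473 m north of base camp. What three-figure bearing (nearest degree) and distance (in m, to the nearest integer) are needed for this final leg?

Leg 1 (105°, 1327 m): east 1327 sin 105° = 1281.78, north 1327 cos 105° = -343.45
Current position: (1281.78, -343.45). Target: (-4098, 473). Remaining: Δeast = -5379.78, Δnorth = 816.45.
Bearing = atan2(-5379.78, 816.45) mod 360° = 278.63°; distance = √((-5379.78)² + (816.45)²) = 5441.385 m.

279°, 5441 m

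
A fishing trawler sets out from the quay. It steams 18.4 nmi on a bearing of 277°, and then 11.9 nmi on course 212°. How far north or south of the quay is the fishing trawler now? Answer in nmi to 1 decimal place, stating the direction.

Leg 1 (277°, 18.4 nmi): east 18.4 sin 277° = -18.26, north 18.4 cos 277° = 2.24
Leg 2 (212°, 11.9 nmi): east 11.9 sin 212° = -6.31, north 11.9 cos 212° = -10.09
Net north component: -7.85 nmi.

7.8 nmi south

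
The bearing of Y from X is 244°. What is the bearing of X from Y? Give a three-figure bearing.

Back-bearing = 244° − 180° = 064°.

064°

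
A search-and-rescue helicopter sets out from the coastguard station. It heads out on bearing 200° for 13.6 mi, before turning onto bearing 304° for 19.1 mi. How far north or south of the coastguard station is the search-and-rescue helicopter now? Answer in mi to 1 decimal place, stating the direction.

2.1 mi south

Leg 1 (200°, 13.6 mi): east 13.6 sin 200° = -4.65, north 13.6 cos 200° = -12.78
Leg 2 (304°, 19.1 mi): east 19.1 sin 304° = -15.83, north 19.1 cos 304° = 10.68
Net north component: -2.10 mi.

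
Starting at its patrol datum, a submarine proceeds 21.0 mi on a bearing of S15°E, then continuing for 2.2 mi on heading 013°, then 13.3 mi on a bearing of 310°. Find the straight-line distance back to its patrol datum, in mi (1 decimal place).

Leg 1 (S15°E, 21.0 mi): east 21.0 sin 165° = 5.44, north 21.0 cos 165° = -20.28
Leg 2 (013°, 2.2 mi): east 2.2 sin 13° = 0.49, north 2.2 cos 13° = 2.14
Leg 3 (310°, 13.3 mi): east 13.3 sin 310° = -10.19, north 13.3 cos 310° = 8.55
Net: -4.26 east, -9.59 north. Distance = √((-4.26)² + (-9.59)²) = 10.495 mi.

10.5 mi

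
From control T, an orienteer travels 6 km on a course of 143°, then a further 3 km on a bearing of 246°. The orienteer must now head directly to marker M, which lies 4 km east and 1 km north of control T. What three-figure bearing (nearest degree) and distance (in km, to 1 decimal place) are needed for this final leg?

Leg 1 (143°, 6 km): east 6 sin 143° = 3.61, north 6 cos 143° = -4.79
Leg 2 (246°, 3 km): east 3 sin 246° = -2.74, north 3 cos 246° = -1.22
Current position: (0.87, -6.01). Target: (4, 1). Remaining: Δeast = 3.13, Δnorth = 7.01.
Bearing = atan2(3.13, 7.01) mod 360° = 24.05°; distance = √((3.13)² + (7.01)²) = 7.679 km.

024°, 7.7 km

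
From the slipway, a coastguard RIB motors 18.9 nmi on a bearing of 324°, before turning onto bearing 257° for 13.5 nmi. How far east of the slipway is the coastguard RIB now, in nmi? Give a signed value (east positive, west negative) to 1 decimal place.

-24.3 nmi

Leg 1 (324°, 18.9 nmi): east 18.9 sin 324° = -11.11, north 18.9 cos 324° = 15.29
Leg 2 (257°, 13.5 nmi): east 13.5 sin 257° = -13.15, north 13.5 cos 257° = -3.04
Net east component: -24.26 nmi.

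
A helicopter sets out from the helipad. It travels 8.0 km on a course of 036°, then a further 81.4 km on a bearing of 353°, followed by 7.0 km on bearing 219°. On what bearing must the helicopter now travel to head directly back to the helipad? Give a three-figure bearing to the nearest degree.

Leg 1 (036°, 8.0 km): east 8.0 sin 36° = 4.70, north 8.0 cos 36° = 6.47
Leg 2 (353°, 81.4 km): east 81.4 sin 353° = -9.92, north 81.4 cos 353° = 80.79
Leg 3 (219°, 7.0 km): east 7.0 sin 219° = -4.41, north 7.0 cos 219° = -5.44
Net displacement: -9.62 east, 81.83 north. Direction back to start is (9.62, -81.83): bearing = atan2(9.62, -81.83) mod 360° = 173.29° ≈ 173°.

173°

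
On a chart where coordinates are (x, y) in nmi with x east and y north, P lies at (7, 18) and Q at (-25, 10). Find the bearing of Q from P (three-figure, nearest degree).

Δeast = -25 − 7 = -32.00; Δnorth = 10 − 18 = -8.00.
Bearing = atan2(Δeast, Δnorth) mod 360° = 255.96° ≈ 256°.

256°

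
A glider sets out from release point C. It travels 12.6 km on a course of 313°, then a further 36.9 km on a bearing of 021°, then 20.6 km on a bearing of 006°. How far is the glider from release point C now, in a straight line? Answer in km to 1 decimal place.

Leg 1 (313°, 12.6 km): east 12.6 sin 313° = -9.22, north 12.6 cos 313° = 8.59
Leg 2 (021°, 36.9 km): east 36.9 sin 21° = 13.22, north 36.9 cos 21° = 34.45
Leg 3 (006°, 20.6 km): east 20.6 sin 6° = 2.15, north 20.6 cos 6° = 20.49
Net: 6.16 east, 63.53 north. Distance = √((6.16)² + (63.53)²) = 63.828 km.

63.8 km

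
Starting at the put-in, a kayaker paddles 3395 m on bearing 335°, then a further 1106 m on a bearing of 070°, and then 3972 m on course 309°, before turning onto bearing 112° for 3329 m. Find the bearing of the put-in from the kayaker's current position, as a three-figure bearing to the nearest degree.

Leg 1 (335°, 3395 m): east 3395 sin 335° = -1434.79, north 3395 cos 335° = 3076.91
Leg 2 (070°, 1106 m): east 1106 sin 70° = 1039.30, north 1106 cos 70° = 378.27
Leg 3 (309°, 3972 m): east 3972 sin 309° = -3086.82, north 3972 cos 309° = 2499.66
Leg 4 (112°, 3329 m): east 3329 sin 112° = 3086.60, north 3329 cos 112° = -1247.07
Net displacement: -395.72 east, 4707.78 north. Direction back to start is (395.72, -4707.78): bearing = atan2(395.72, -4707.78) mod 360° = 175.20° ≈ 175°.

175°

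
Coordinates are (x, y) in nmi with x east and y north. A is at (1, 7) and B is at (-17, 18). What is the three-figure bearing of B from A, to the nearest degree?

301°

Δeast = -17 − 1 = -18.00; Δnorth = 18 − 7 = 11.00.
Bearing = atan2(Δeast, Δnorth) mod 360° = 301.43° ≈ 301°.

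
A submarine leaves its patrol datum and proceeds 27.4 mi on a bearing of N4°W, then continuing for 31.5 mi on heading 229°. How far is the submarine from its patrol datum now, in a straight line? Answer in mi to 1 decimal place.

26.5 mi

Leg 1 (N4°W, 27.4 mi): east 27.4 sin 356° = -1.91, north 27.4 cos 356° = 27.33
Leg 2 (229°, 31.5 mi): east 31.5 sin 229° = -23.77, north 31.5 cos 229° = -20.67
Net: -25.68 east, 6.67 north. Distance = √((-25.68)² + (6.67)²) = 26.536 mi.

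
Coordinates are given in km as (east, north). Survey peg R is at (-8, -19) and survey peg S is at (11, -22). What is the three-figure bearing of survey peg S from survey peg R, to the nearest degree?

Δeast = 11 − -8 = 19.00; Δnorth = -22 − -19 = -3.00.
Bearing = atan2(Δeast, Δnorth) mod 360° = 98.97° ≈ 099°.

099°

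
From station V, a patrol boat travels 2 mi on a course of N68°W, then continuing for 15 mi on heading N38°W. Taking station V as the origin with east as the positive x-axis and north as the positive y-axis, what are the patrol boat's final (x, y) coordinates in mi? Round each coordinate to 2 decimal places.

(-11.09, 12.57)

Leg 1 (N68°W, 2 mi): east 2 sin 292° = -1.85, north 2 cos 292° = 0.75
Leg 2 (N38°W, 15 mi): east 15 sin 322° = -9.23, north 15 cos 322° = 11.82
Summing: -11.09 mi east, 12.57 mi north → (-11.09, 12.57).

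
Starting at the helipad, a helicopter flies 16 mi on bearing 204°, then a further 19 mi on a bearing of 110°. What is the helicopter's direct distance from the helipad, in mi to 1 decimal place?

24.0 mi

Leg 1 (204°, 16 mi): east 16 sin 204° = -6.51, north 16 cos 204° = -14.62
Leg 2 (110°, 19 mi): east 19 sin 110° = 17.85, north 19 cos 110° = -6.50
Net: 11.35 east, -21.12 north. Distance = √((11.35)² + (-21.12)²) = 23.971 mi.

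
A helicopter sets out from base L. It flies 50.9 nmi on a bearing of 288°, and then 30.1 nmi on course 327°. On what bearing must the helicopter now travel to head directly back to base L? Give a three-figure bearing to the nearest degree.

Leg 1 (288°, 50.9 nmi): east 50.9 sin 288° = -48.41, north 50.9 cos 288° = 15.73
Leg 2 (327°, 30.1 nmi): east 30.1 sin 327° = -16.39, north 30.1 cos 327° = 25.24
Net displacement: -64.80 east, 40.97 north. Direction back to start is (64.80, -40.97): bearing = atan2(64.80, -40.97) mod 360° = 122.30° ≈ 122°.

122°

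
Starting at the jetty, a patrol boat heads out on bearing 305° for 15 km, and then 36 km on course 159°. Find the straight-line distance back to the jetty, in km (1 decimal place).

Leg 1 (305°, 15 km): east 15 sin 305° = -12.29, north 15 cos 305° = 8.60
Leg 2 (159°, 36 km): east 36 sin 159° = 12.90, north 36 cos 159° = -33.61
Net: 0.61 east, -25.01 north. Distance = √((0.61)² + (-25.01)²) = 25.013 km.

25.0 km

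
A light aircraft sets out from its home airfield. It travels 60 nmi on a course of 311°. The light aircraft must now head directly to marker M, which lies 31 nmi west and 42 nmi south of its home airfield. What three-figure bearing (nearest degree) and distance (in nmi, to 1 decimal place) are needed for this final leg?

Leg 1 (311°, 60 nmi): east 60 sin 311° = -45.28, north 60 cos 311° = 39.36
Current position: (-45.28, 39.36). Target: (-31, -42). Remaining: Δeast = 14.28, Δnorth = -81.36.
Bearing = atan2(14.28, -81.36) mod 360° = 170.04°; distance = √((14.28)² + (-81.36)²) = 82.608 nmi.

170°, 82.6 nmi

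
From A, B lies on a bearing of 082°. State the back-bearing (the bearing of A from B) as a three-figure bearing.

Back-bearing = 082° + 180° = 262°.

262°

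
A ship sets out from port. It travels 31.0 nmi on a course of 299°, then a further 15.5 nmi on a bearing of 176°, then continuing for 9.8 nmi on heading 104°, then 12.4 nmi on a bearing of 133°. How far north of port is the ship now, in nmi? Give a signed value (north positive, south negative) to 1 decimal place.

-11.3 nmi

Leg 1 (299°, 31.0 nmi): east 31.0 sin 299° = -27.11, north 31.0 cos 299° = 15.03
Leg 2 (176°, 15.5 nmi): east 15.5 sin 176° = 1.08, north 15.5 cos 176° = -15.46
Leg 3 (104°, 9.8 nmi): east 9.8 sin 104° = 9.51, north 9.8 cos 104° = -2.37
Leg 4 (133°, 12.4 nmi): east 12.4 sin 133° = 9.07, north 12.4 cos 133° = -8.46
Net north component: -11.26 nmi.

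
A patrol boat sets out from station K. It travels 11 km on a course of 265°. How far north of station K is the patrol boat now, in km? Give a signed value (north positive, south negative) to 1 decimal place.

Leg 1 (265°, 11 km): east 11 sin 265° = -10.96, north 11 cos 265° = -0.96
Net north component: -0.96 km.

-1.0 km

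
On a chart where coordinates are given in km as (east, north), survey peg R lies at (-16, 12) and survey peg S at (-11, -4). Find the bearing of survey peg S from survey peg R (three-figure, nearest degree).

Δeast = -11 − -16 = 5.00; Δnorth = -4 − 12 = -16.00.
Bearing = atan2(Δeast, Δnorth) mod 360° = 162.65° ≈ 163°.

163°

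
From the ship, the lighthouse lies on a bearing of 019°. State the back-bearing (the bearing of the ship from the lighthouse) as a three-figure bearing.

Back-bearing = 019° + 180° = 199°.

199°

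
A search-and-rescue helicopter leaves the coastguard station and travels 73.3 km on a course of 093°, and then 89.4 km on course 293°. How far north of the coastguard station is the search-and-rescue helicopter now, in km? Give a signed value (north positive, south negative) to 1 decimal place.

31.1 km

Leg 1 (093°, 73.3 km): east 73.3 sin 93° = 73.20, north 73.3 cos 93° = -3.84
Leg 2 (293°, 89.4 km): east 89.4 sin 293° = -82.29, north 89.4 cos 293° = 34.93
Net north component: 31.10 km.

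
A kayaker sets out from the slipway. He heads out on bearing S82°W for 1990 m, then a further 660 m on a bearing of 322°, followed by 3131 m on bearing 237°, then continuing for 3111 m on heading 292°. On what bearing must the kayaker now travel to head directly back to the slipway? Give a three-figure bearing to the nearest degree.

Leg 1 (S82°W, 1990 m): east 1990 sin 262° = -1970.63, north 1990 cos 262° = -276.95
Leg 2 (322°, 660 m): east 660 sin 322° = -406.34, north 660 cos 322° = 520.09
Leg 3 (237°, 3131 m): east 3131 sin 237° = -2625.88, north 3131 cos 237° = -1705.26
Leg 4 (292°, 3111 m): east 3111 sin 292° = -2884.47, north 3111 cos 292° = 1165.40
Net displacement: -7887.32 east, -296.73 north. Direction back to start is (7887.32, 296.73): bearing = atan2(7887.32, 296.73) mod 360° = 87.85° ≈ 088°.

088°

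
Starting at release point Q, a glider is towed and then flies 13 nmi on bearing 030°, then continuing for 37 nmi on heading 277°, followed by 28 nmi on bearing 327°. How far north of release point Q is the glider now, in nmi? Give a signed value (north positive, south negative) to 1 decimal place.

39.3 nmi

Leg 1 (030°, 13 nmi): east 13 sin 30° = 6.50, north 13 cos 30° = 11.26
Leg 2 (277°, 37 nmi): east 37 sin 277° = -36.72, north 37 cos 277° = 4.51
Leg 3 (327°, 28 nmi): east 28 sin 327° = -15.25, north 28 cos 327° = 23.48
Net north component: 39.25 nmi.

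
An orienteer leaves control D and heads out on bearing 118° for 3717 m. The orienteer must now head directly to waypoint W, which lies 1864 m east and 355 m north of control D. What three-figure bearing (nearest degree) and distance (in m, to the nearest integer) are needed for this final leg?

Leg 1 (118°, 3717 m): east 3717 sin 118° = 3281.92, north 3717 cos 118° = -1745.03
Current position: (3281.92, -1745.03). Target: (1864, 355). Remaining: Δeast = -1417.92, Δnorth = 2100.03.
Bearing = atan2(-1417.92, 2100.03) mod 360° = 325.97°; distance = √((-1417.92)² + (2100.03)²) = 2533.889 m.

326°, 2534 m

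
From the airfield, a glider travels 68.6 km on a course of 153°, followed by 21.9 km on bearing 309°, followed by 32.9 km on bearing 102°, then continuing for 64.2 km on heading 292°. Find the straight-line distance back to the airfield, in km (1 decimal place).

32.9 km

Leg 1 (153°, 68.6 km): east 68.6 sin 153° = 31.14, north 68.6 cos 153° = -61.12
Leg 2 (309°, 21.9 km): east 21.9 sin 309° = -17.02, north 21.9 cos 309° = 13.78
Leg 3 (102°, 32.9 km): east 32.9 sin 102° = 32.18, north 32.9 cos 102° = -6.84
Leg 4 (292°, 64.2 km): east 64.2 sin 292° = -59.53, north 64.2 cos 292° = 24.05
Net: -13.22 east, -30.13 north. Distance = √((-13.22)² + (-30.13)²) = 32.904 km.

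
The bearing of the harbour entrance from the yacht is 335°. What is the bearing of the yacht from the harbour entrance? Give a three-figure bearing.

Back-bearing = 335° − 180° = 155°.

155°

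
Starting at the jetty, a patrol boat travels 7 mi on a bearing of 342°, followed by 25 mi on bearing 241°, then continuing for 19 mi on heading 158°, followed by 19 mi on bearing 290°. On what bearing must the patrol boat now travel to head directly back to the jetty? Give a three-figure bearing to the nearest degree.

Leg 1 (342°, 7 mi): east 7 sin 342° = -2.16, north 7 cos 342° = 6.66
Leg 2 (241°, 25 mi): east 25 sin 241° = -21.87, north 25 cos 241° = -12.12
Leg 3 (158°, 19 mi): east 19 sin 158° = 7.12, north 19 cos 158° = -17.62
Leg 4 (290°, 19 mi): east 19 sin 290° = -17.85, north 19 cos 290° = 6.50
Net displacement: -34.77 east, -16.58 north. Direction back to start is (34.77, 16.58): bearing = atan2(34.77, 16.58) mod 360° = 64.50° ≈ 065°.

065°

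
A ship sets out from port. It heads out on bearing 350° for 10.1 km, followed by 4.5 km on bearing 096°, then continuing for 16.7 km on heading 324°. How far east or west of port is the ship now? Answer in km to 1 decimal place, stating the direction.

Leg 1 (350°, 10.1 km): east 10.1 sin 350° = -1.75, north 10.1 cos 350° = 9.95
Leg 2 (096°, 4.5 km): east 4.5 sin 96° = 4.48, north 4.5 cos 96° = -0.47
Leg 3 (324°, 16.7 km): east 16.7 sin 324° = -9.82, north 16.7 cos 324° = 13.51
Net east component: -7.09 km.

7.1 km west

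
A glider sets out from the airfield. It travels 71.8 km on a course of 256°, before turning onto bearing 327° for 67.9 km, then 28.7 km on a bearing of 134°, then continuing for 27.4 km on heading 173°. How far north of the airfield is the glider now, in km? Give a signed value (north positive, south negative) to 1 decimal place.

-7.6 km

Leg 1 (256°, 71.8 km): east 71.8 sin 256° = -69.67, north 71.8 cos 256° = -17.37
Leg 2 (327°, 67.9 km): east 67.9 sin 327° = -36.98, north 67.9 cos 327° = 56.95
Leg 3 (134°, 28.7 km): east 28.7 sin 134° = 20.65, north 28.7 cos 134° = -19.94
Leg 4 (173°, 27.4 km): east 27.4 sin 173° = 3.34, north 27.4 cos 173° = -27.20
Net north component: -7.56 km.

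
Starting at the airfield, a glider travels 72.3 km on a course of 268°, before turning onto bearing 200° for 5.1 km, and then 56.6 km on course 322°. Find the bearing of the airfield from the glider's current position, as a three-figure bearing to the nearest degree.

109°

Leg 1 (268°, 72.3 km): east 72.3 sin 268° = -72.26, north 72.3 cos 268° = -2.52
Leg 2 (200°, 5.1 km): east 5.1 sin 200° = -1.74, north 5.1 cos 200° = -4.79
Leg 3 (322°, 56.6 km): east 56.6 sin 322° = -34.85, north 56.6 cos 322° = 44.60
Net displacement: -108.85 east, 37.29 north. Direction back to start is (108.85, -37.29): bearing = atan2(108.85, -37.29) mod 360° = 108.91° ≈ 109°.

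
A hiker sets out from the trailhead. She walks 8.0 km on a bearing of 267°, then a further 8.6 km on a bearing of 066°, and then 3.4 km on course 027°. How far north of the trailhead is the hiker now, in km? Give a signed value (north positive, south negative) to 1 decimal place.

6.1 km

Leg 1 (267°, 8.0 km): east 8.0 sin 267° = -7.99, north 8.0 cos 267° = -0.42
Leg 2 (066°, 8.6 km): east 8.6 sin 66° = 7.86, north 8.6 cos 66° = 3.50
Leg 3 (027°, 3.4 km): east 3.4 sin 27° = 1.54, north 3.4 cos 27° = 3.03
Net north component: 6.11 km.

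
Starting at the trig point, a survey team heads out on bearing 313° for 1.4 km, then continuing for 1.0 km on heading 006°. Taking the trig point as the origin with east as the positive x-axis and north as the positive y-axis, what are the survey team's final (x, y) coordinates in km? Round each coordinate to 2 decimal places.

Leg 1 (313°, 1.4 km): east 1.4 sin 313° = -1.02, north 1.4 cos 313° = 0.95
Leg 2 (006°, 1.0 km): east 1.0 sin 6° = 0.10, north 1.0 cos 6° = 0.99
Summing: -0.92 km east, 1.95 km north → (-0.92, 1.95).

(-0.92, 1.95)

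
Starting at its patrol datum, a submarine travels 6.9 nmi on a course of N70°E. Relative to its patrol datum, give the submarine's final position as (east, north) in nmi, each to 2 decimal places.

Leg 1 (N70°E, 6.9 nmi): east 6.9 sin 70° = 6.48, north 6.9 cos 70° = 2.36
Summing: 6.48 nmi east, 2.36 nmi north → (6.48, 2.36).

(6.48, 2.36)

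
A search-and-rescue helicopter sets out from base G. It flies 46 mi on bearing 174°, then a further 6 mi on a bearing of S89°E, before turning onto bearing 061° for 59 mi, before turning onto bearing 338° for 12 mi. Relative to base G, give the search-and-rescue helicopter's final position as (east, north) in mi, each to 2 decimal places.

(57.91, -6.12)

Leg 1 (174°, 46 mi): east 46 sin 174° = 4.81, north 46 cos 174° = -45.75
Leg 2 (S89°E, 6 mi): east 6 sin 91° = 6.00, north 6 cos 91° = -0.10
Leg 3 (061°, 59 mi): east 59 sin 61° = 51.60, north 59 cos 61° = 28.60
Leg 4 (338°, 12 mi): east 12 sin 338° = -4.50, north 12 cos 338° = 11.13
Summing: 57.91 mi east, -6.12 mi north → (57.91, -6.12).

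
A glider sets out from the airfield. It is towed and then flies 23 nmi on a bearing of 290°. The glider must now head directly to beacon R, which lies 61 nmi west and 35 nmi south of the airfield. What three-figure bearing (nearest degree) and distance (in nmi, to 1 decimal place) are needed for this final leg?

223°, 58.2 nmi

Leg 1 (290°, 23 nmi): east 23 sin 290° = -21.61, north 23 cos 290° = 7.87
Current position: (-21.61, 7.87). Target: (-61, -35). Remaining: Δeast = -39.39, Δnorth = -42.87.
Bearing = atan2(-39.39, -42.87) mod 360° = 222.58°; distance = √((-39.39)² + (-42.87)²) = 58.214 nmi.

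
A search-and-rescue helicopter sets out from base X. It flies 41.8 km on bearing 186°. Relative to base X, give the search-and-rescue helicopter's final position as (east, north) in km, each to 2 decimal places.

(-4.37, -41.57)

Leg 1 (186°, 41.8 km): east 41.8 sin 186° = -4.37, north 41.8 cos 186° = -41.57
Summing: -4.37 km east, -41.57 km north → (-4.37, -41.57).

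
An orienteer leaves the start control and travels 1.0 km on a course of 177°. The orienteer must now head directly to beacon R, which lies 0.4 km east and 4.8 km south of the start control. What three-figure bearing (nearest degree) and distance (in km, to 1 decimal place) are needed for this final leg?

Leg 1 (177°, 1.0 km): east 1.0 sin 177° = 0.05, north 1.0 cos 177° = -1.00
Current position: (0.05, -1.00). Target: (0.4, -4.8). Remaining: Δeast = 0.35, Δnorth = -3.80.
Bearing = atan2(0.35, -3.80) mod 360° = 174.77°; distance = √((0.35)² + (-3.80)²) = 3.817 km.

175°, 3.8 km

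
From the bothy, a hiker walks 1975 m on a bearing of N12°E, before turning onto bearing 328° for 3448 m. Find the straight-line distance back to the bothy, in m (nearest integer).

Leg 1 (N12°E, 1975 m): east 1975 sin 12° = 410.63, north 1975 cos 12° = 1931.84
Leg 2 (328°, 3448 m): east 3448 sin 328° = -1827.16, north 3448 cos 328° = 2924.07
Net: -1416.54 east, 4855.91 north. Distance = √((-1416.54)² + (4855.91)²) = 5058.305 m.

5058 m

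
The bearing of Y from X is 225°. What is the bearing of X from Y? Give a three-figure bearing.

045°

Back-bearing = 225° − 180° = 045°.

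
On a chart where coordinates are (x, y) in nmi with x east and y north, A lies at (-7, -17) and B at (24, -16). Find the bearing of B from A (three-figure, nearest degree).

Δeast = 24 − -7 = 31.00; Δnorth = -16 − -17 = 1.00.
Bearing = atan2(Δeast, Δnorth) mod 360° = 88.15° ≈ 088°.

088°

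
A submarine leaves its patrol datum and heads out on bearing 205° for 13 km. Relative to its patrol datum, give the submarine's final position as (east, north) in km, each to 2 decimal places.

(-5.49, -11.78)

Leg 1 (205°, 13 km): east 13 sin 205° = -5.49, north 13 cos 205° = -11.78
Summing: -5.49 km east, -11.78 km north → (-5.49, -11.78).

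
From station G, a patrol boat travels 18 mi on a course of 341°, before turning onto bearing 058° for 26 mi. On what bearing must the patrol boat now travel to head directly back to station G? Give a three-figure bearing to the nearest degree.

208°

Leg 1 (341°, 18 mi): east 18 sin 341° = -5.86, north 18 cos 341° = 17.02
Leg 2 (058°, 26 mi): east 26 sin 58° = 22.05, north 26 cos 58° = 13.78
Net displacement: 16.19 east, 30.80 north. Direction back to start is (-16.19, -30.80): bearing = atan2(-16.19, -30.80) mod 360° = 207.73° ≈ 208°.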